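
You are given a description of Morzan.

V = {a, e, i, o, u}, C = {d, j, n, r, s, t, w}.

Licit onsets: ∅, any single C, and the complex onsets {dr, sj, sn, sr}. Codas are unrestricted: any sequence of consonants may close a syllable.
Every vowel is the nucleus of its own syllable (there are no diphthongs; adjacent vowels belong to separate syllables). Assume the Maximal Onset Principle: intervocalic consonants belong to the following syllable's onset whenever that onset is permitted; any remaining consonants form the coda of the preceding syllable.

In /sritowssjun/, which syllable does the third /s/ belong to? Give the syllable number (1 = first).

Nuclei (vowels): i, o, u → 3 syllables.
/i…o/ gap (V1→V2): /t/ is a single consonant, so it becomes the next onset.
/o…u/ gap (V2→V3): cluster /wssj/ — the longest permitted-onset suffix is /sj/; onset = /sj/, preceding coda = /ws/.
Putting it together: sri.tows.sjun.
The third /s/ is in the onset of syllable 3 (/sjun/).

3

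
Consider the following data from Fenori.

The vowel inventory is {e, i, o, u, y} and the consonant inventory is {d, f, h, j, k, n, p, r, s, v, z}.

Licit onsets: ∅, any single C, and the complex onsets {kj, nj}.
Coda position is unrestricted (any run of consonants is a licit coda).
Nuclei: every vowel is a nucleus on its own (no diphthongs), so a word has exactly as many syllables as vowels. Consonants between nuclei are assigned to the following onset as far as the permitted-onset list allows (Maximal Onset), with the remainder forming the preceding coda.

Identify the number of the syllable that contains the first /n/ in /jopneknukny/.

The vowels are o, e, u, y — 4 nuclei, so 4 syllables.
V1 /o/ – V2 /e/: /pn/ — longest licit onset from the right is /n/, leaving /p/ as coda.
V2 /e/ – V3 /u/: cluster /kn/ — the longest permitted-onset suffix is /n/; onset = /n/, preceding coda = /k/.
V3 /u/ – V4 /y/: /kn/ — longest licit onset from the right is /n/, leaving /k/ as coda.
So the parse is jop.nek.nuk.ny.
The first /n/ is in the onset of syllable 2 (/nek/).

2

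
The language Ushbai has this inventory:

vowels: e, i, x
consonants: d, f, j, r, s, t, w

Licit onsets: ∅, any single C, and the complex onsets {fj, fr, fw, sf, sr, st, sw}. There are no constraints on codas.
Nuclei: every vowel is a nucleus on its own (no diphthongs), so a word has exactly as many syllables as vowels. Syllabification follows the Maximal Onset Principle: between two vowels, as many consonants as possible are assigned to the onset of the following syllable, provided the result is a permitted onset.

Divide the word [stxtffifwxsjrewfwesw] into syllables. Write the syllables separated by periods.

Vowels present: x, i, x, e, e; each is a nucleus, giving 5 syllables.
V1 /x/ – V2 /i/: /tff/ — longest licit onset from the right is /f/, leaving /tf/ as coda.
V2 /i/ – V3 /x/: cluster /fw/ — /fw/ is itself a permitted onset, so the whole cluster goes right; preceding coda = ∅.
V3 /x/ – V4 /e/: /sjr/; trying suffixes from longest down, /r/ is the first permitted one, so coda /sj/ | onset /r/.
V4 /e/ – V5 /e/: /wfw/ splits as /w/ + /fw/ (/fw/ is the longest suffix that is a licit onset).

stxtf.fi.fwxsj.rew.fwesw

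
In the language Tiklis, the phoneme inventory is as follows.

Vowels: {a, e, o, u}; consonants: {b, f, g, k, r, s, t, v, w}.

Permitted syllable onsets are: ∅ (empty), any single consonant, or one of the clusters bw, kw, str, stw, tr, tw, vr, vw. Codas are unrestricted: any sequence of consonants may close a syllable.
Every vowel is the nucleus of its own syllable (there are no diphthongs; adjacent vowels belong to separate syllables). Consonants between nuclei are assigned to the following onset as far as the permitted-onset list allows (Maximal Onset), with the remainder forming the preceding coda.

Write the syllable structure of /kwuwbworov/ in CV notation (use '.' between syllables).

The vowels are u, o, o — 3 nuclei, so 3 syllables.
V1 /u/ – V2 /o/: /wbw/ — longest licit onset from the right is /bw/, leaving /w/ as coda.
V2 /o/ – V3 /o/: /r/ → onset of the next syllable (single consonants are always licit onsets).
So the parse is kwuw.bwo.rov.
Mapping each syllable to C/V: /kwuw/ → CCVC, /bwo/ → CCV, /rov/ → CVC.

CCVC.CCV.CVC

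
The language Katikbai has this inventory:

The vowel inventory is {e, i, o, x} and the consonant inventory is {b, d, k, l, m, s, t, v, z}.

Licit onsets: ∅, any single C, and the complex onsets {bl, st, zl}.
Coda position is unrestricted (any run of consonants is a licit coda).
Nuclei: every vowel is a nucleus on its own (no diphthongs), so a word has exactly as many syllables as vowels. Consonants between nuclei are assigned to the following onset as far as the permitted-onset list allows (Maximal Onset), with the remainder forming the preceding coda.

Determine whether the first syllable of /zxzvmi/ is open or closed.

Vowels present: x, i; each is a nucleus, giving 2 syllables.
V1 /x/ – V2 /i/: cluster /zvm/ — the longest permitted-onset suffix is /m/; onset = /m/, preceding coda = /zv/.
Result: zxzv.mi.
Syllable 1 is /zxzv/ with coda /zv/, so it is closed.

closed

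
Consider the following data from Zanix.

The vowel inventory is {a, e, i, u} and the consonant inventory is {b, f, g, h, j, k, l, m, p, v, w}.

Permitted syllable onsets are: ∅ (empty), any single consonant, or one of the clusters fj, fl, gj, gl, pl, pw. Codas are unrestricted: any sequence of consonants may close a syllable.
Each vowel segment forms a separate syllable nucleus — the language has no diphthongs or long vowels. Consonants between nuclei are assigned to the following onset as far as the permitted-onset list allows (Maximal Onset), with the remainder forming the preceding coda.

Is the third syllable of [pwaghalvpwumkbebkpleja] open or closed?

The vowels are a, a, u, e, e, a — 6 nuclei, so 6 syllables.
/a…a/ gap (V1→V2): cluster /gh/ — the longest permitted-onset suffix is /h/; onset = /h/, preceding coda = /g/.
/a…u/ gap (V2→V3): /lvpw/; trying suffixes from longest down, /pw/ is the first permitted one, so coda /lv/ | onset /pw/.
/u…e/ gap (V3→V4): cluster /mkb/ — the longest permitted-onset suffix is /b/; onset = /b/, preceding coda = /mk/.
/e…e/ gap (V4→V5): /bkpl/ — longest licit onset from the right is /pl/, leaving /bk/ as coda.
/e…a/ gap (V5→V6): /j/ is a single consonant, so it becomes the next onset.
Syllabification: pwag.halv.pwumk.bebk.ple.ja.
Syllable 3 is /pwumk/ with coda /mk/, so it is closed.

closed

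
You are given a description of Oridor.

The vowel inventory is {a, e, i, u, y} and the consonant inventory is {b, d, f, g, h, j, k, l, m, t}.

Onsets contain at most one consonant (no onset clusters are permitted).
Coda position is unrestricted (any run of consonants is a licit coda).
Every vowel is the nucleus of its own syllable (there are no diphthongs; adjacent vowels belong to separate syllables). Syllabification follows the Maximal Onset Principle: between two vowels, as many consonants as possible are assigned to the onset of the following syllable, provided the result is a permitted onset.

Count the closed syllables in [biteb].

1

Nuclei (vowels): i, e → 2 syllables.
/i…e/ gap (V1→V2): /t/ is a single consonant, so it becomes the next onset.
Putting it together: bi.teb.
Classifying each syllable: /bi/ (open), /teb/ (closed).
Closed syllables: 1.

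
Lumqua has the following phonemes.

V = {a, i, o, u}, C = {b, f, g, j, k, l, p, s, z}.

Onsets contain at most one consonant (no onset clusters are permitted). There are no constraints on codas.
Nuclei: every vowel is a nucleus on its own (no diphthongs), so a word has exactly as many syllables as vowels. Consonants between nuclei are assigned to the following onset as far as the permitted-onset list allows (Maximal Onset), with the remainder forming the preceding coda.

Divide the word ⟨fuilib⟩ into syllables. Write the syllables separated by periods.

Vowels present: u, i, i; each is a nucleus, giving 3 syllables.
V1 /u/ – V2 /i/: hiatus — the boundary sits between the two vowels.
V2 /i/ – V3 /i/: /l/ is a single consonant, so it becomes the next onset.

fu.i.lib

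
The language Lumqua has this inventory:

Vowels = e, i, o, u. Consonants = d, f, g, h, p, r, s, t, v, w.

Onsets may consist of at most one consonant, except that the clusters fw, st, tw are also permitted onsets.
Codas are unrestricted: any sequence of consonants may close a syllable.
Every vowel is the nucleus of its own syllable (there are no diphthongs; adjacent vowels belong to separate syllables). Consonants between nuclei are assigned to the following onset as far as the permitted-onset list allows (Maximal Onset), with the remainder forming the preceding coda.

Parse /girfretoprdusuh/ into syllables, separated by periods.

girf.re.topr.du.suh

Nuclei (vowels): i, e, o, u, u → 5 syllables.
V1 /i/ – V2 /e/: /rfr/ — longest licit onset from the right is /r/, leaving /rf/ as coda.
V2 /e/ – V3 /o/: just /t/ — single C goes to the following onset.
V3 /o/ – V4 /u/: /prd/; trying suffixes from longest down, /d/ is the first permitted one, so coda /pr/ | onset /d/.
V4 /u/ – V5 /u/: /s/ is a single consonant, so it becomes the next onset.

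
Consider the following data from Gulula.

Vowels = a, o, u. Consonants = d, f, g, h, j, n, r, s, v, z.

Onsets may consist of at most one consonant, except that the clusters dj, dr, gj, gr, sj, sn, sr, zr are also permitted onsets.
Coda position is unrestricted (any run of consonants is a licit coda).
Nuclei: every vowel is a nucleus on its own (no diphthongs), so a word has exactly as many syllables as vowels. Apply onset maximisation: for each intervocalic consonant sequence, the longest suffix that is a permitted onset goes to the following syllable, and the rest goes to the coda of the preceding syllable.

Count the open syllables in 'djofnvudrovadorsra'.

The vowels are o, u, o, a, o, a — 6 nuclei, so 6 syllables.
σ1/σ2 boundary: /fnv/; trying suffixes from longest down, /v/ is the first permitted one, so coda /fn/ | onset /v/.
σ2/σ3 boundary: /dr/ is a licit onset in full, so it all attaches to the next syllable.
σ3/σ4 boundary: /v/ → onset of the next syllable (single consonants are always licit onsets).
σ4/σ5 boundary: /d/ is a single consonant, so it becomes the next onset.
σ5/σ6 boundary: /rsr/; trying suffixes from longest down, /sr/ is the first permitted one, so coda /r/ | onset /sr/.
Result: djofn.vu.dro.va.dor.sra.
Classifying each syllable: /djofn/ (closed), /vu/ (open), /dro/ (open), /va/ (open), /dor/ (closed), /sra/ (open).
Open syllables: 4.

4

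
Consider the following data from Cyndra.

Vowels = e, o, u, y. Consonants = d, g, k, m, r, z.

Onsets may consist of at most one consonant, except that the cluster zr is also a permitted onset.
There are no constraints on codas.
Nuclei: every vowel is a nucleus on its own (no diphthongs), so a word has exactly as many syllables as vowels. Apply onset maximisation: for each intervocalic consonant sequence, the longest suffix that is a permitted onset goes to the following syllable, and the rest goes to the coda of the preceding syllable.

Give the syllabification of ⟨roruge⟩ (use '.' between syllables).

ro.ru.ge

The vowels are o, u, e — 3 nuclei, so 3 syllables.
Between /o/ (V1) and /u/ (V2): /r/ → onset of the next syllable (single consonants are always licit onsets).
Between /u/ (V2) and /e/ (V3): /g/ → onset of the next syllable (single consonants are always licit onsets).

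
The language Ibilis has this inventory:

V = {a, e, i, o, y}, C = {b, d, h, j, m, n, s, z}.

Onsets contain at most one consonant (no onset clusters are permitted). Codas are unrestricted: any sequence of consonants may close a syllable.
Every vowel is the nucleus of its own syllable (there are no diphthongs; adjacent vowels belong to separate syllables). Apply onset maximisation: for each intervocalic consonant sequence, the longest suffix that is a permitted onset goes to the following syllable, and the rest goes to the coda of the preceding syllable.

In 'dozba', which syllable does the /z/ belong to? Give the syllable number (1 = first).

1

The vowels are o, a — 2 nuclei, so 2 syllables.
V1 /o/ – V2 /a/: /zb/ — longest licit onset from the right is /b/, leaving /z/ as coda.
Syllabification: doz.ba.
The /z/ is in the coda of syllable 1 (/doz/).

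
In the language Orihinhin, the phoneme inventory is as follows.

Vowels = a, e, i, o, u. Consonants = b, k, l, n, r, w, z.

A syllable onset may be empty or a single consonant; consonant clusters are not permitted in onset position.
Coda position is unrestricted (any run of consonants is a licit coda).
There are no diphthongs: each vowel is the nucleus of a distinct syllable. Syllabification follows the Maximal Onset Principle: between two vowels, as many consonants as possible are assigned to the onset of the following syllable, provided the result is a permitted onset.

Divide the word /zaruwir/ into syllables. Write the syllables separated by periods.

The vowels are a, u, i — 3 nuclei, so 3 syllables.
Between /a/ (V1) and /u/ (V2): just /r/ — single C goes to the following onset.
Between /u/ (V2) and /i/ (V3): /w/ is a single consonant, so it becomes the next onset.

za.ru.wir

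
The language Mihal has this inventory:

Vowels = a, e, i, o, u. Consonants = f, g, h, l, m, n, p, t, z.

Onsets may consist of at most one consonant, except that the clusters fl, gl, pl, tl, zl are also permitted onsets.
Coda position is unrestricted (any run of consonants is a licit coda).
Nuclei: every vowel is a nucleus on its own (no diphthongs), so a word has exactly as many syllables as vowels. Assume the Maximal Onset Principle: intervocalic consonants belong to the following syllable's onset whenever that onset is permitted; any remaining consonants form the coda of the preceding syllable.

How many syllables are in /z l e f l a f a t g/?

3

Vowels present: e, a, a; each is a nucleus, giving 3 syllables.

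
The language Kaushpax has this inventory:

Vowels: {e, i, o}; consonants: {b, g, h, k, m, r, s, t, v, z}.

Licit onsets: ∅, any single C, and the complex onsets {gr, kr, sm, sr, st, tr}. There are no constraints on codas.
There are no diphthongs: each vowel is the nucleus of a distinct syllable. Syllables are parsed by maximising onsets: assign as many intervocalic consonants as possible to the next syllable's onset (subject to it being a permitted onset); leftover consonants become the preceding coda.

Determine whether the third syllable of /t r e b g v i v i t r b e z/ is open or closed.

Vowels present: e, i, i, e; each is a nucleus, giving 4 syllables.
/e…i/ gap (V1→V2): /bgv/ — longest licit onset from the right is /v/, leaving /bg/ as coda.
/i…i/ gap (V2→V3): just /v/ — single C goes to the following onset.
/i…e/ gap (V3→V4): cluster /trb/ — the longest permitted-onset suffix is /b/; onset = /b/, preceding coda = /tr/.
Syllabification: trebg.vi.vitr.bez.
Syllable 3 is /vitr/ with coda /tr/, so it is closed.

closed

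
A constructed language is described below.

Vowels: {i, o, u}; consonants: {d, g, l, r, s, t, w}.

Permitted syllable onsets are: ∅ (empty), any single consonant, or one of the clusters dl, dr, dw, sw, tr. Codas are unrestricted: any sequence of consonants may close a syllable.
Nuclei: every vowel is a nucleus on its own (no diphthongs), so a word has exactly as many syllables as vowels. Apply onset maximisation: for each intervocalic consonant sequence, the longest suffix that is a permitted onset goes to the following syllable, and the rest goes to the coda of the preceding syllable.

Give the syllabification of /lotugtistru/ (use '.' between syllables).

lo.tug.tis.tru

Nuclei (vowels): o, u, i, u → 4 syllables.
Between /o/ (V1) and /u/ (V2): /t/ → onset of the next syllable (single consonants are always licit onsets).
Between /u/ (V2) and /i/ (V3): /gt/ — longest licit onset from the right is /t/, leaving /g/ as coda.
Between /i/ (V3) and /u/ (V4): /str/ splits as /s/ + /tr/ (/tr/ is the longest suffix that is a licit onset).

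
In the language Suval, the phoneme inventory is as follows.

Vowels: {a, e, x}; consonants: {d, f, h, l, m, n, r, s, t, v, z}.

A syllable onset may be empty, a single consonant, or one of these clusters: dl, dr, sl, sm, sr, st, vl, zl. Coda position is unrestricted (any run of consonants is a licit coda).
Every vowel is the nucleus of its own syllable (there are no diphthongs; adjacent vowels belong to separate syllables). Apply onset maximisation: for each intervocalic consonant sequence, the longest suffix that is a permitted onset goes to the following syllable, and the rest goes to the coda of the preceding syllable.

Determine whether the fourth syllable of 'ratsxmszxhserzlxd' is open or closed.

Nuclei (vowels): a, x, x, e, x → 5 syllables.
σ1/σ2 boundary: /ts/ — longest licit onset from the right is /s/, leaving /t/ as coda.
σ2/σ3 boundary: cluster /msz/ — the longest permitted-onset suffix is /z/; onset = /z/, preceding coda = /ms/.
σ3/σ4 boundary: /hs/ — longest licit onset from the right is /s/, leaving /h/ as coda.
σ4/σ5 boundary: /rzl/ — longest licit onset from the right is /zl/, leaving /r/ as coda.
So the parse is rat.sxms.zxh.ser.zlxd.
Syllable 4 is /ser/ with coda /r/, so it is closed.

closed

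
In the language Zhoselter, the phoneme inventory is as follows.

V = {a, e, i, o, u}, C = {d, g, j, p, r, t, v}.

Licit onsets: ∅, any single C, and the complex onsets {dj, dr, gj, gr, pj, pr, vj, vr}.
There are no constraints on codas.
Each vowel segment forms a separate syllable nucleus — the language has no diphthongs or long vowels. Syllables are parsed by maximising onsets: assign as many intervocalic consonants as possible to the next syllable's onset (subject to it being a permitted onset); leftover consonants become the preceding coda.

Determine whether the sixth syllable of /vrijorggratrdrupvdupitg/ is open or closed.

The vowels are i, o, a, u, u, i — 6 nuclei, so 6 syllables.
V1 /i/ – V2 /o/: /j/ → onset of the next syllable (single consonants are always licit onsets).
V2 /o/ – V3 /a/: /rggr/ splits as /rg/ + /gr/ (/gr/ is the longest suffix that is a licit onset).
V3 /a/ – V4 /u/: cluster /trdr/ — the longest permitted-onset suffix is /dr/; onset = /dr/, preceding coda = /tr/.
V4 /u/ – V5 /u/: cluster /pvd/ — the longest permitted-onset suffix is /d/; onset = /d/, preceding coda = /pv/.
V5 /u/ – V6 /i/: /p/ is a single consonant, so it becomes the next onset.
Result: vri.jorg.gratr.drupv.du.pitg.
Syllable 6 is /pitg/ with coda /tg/, so it is closed.

closed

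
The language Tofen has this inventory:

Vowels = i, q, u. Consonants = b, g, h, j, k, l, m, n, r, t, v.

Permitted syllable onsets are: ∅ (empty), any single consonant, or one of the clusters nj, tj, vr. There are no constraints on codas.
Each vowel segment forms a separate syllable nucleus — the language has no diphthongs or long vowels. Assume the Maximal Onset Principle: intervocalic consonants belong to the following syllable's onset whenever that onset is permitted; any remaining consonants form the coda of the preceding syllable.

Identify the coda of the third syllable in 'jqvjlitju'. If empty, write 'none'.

Nuclei (vowels): q, i, u → 3 syllables.
/q…i/ gap (V1→V2): /vjl/; trying suffixes from longest down, /l/ is the first permitted one, so coda /vj/ | onset /l/.
/i…u/ gap (V2→V3): /tj/ — entire cluster is a permitted onset → onset /tj/, coda ∅.
So the parse is jqvj.li.tju.
Syllable 3 is /tju/: onset /tj/, nucleus /u/, coda ∅.

none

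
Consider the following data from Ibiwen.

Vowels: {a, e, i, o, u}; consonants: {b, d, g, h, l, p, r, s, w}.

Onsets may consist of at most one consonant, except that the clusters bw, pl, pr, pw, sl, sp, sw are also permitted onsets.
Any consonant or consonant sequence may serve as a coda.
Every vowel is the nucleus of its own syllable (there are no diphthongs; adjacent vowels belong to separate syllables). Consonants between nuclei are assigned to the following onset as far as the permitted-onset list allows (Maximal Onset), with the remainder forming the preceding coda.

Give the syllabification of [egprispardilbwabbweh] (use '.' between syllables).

eg.pri.spar.dil.bwab.bweh

Nuclei (vowels): e, i, a, i, a, e → 6 syllables.
/e…i/ gap (V1→V2): cluster /gpr/ — the longest permitted-onset suffix is /pr/; onset = /pr/, preceding coda = /g/.
/i…a/ gap (V2→V3): /sp/ is a licit onset in full, so it all attaches to the next syllable.
/a…i/ gap (V3→V4): cluster /rd/ — the longest permitted-onset suffix is /d/; onset = /d/, preceding coda = /r/.
/i…a/ gap (V4→V5): /lbw/ splits as /l/ + /bw/ (/bw/ is the longest suffix that is a licit onset).
/a…e/ gap (V5→V6): /bbw/; trying suffixes from longest down, /bw/ is the first permitted one, so coda /b/ | onset /bw/.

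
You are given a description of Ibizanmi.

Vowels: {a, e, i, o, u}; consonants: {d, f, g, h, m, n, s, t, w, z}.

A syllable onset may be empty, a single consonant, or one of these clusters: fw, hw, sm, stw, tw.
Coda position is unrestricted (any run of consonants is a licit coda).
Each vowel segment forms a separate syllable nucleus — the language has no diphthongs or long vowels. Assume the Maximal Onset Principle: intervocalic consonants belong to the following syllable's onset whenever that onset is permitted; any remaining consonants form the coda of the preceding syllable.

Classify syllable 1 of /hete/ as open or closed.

open

The vowels are e, e — 2 nuclei, so 2 syllables.
Between /e/ (V1) and /e/ (V2): just /t/ — single C goes to the following onset.
Syllabification: he.te.
Syllable 1 is /he/; it ends in its nucleus with no coda, so it is open.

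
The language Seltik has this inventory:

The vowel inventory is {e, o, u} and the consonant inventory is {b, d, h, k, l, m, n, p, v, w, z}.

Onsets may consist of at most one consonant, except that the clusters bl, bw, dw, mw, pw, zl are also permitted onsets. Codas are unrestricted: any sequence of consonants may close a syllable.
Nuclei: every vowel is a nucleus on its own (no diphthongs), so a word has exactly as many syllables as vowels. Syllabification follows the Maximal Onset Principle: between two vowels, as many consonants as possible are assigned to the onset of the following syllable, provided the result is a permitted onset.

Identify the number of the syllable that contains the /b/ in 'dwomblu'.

2

Vowels present: o, u; each is a nucleus, giving 2 syllables.
/o…u/ gap (V1→V2): /mbl/ splits as /m/ + /bl/ (/bl/ is the longest suffix that is a licit onset).
Putting it together: dwom.blu.
The /b/ is in the onset of syllable 2 (/blu/).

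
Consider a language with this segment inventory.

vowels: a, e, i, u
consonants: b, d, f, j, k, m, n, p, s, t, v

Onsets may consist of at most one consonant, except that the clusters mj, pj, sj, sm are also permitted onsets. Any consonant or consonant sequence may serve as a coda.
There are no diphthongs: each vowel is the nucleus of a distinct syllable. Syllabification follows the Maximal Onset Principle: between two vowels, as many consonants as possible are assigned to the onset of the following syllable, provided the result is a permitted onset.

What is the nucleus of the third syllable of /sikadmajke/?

Nuclei (vowels): i, a, a, e → 4 syllables.
The third nucleus (vowel 3 from the left) is /a/.

a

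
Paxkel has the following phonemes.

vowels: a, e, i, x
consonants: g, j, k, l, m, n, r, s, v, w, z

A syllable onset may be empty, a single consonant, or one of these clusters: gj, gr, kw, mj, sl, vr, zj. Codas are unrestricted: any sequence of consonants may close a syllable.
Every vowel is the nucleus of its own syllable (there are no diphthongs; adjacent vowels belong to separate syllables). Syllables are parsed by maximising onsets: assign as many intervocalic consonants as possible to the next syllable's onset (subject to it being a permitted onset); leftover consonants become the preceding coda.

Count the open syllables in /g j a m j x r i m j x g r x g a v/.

Vowels present: a, x, i, x, x, a; each is a nucleus, giving 6 syllables.
σ1/σ2 boundary: cluster /mj/ — /mj/ is itself a permitted onset, so the whole cluster goes right; preceding coda = ∅.
σ2/σ3 boundary: /r/ is a single consonant, so it becomes the next onset.
σ3/σ4 boundary: /mj/ is a licit onset in full, so it all attaches to the next syllable.
σ4/σ5 boundary: /gr/ — entire cluster is a permitted onset → onset /gr/, coda ∅.
σ5/σ6 boundary: /g/ → onset of the next syllable (single consonants are always licit onsets).
Result: gja.mjx.ri.mjx.grx.gav.
Classifying each syllable: /gja/ (open), /mjx/ (open), /ri/ (open), /mjx/ (open), /grx/ (open), /gav/ (closed).
Open syllables: 5.

5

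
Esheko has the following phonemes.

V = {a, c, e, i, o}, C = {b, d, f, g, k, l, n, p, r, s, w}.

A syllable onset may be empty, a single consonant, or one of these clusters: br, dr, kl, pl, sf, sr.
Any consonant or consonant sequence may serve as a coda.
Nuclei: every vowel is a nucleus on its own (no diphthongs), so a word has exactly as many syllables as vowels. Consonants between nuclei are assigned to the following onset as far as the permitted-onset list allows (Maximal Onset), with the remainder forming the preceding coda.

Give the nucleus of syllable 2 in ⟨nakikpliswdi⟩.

The vowels are a, i, i, i — 4 nuclei, so 4 syllables.
The second nucleus (vowel 2 from the left) is /i/.

i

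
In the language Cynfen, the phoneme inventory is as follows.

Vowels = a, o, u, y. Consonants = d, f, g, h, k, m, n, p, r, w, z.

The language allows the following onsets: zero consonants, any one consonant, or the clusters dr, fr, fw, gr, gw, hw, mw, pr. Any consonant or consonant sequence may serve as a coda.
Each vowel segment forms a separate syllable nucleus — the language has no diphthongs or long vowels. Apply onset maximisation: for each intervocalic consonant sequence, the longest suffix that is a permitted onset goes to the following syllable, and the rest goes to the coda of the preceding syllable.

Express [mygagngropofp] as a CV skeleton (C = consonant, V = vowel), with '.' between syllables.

CV.CVCC.CCV.CVCC

Vowels present: y, a, o, o; each is a nucleus, giving 4 syllables.
Between /y/ (V1) and /a/ (V2): /g/ → onset of the next syllable (single consonants are always licit onsets).
Between /a/ (V2) and /o/ (V3): /gngr/ splits as /gn/ + /gr/ (/gr/ is the longest suffix that is a licit onset).
Between /o/ (V3) and /o/ (V4): /p/ is a single consonant, so it becomes the next onset.
So the parse is my.gagn.gro.pofp.
Mapping each syllable to C/V: /my/ → CV, /gagn/ → CVCC, /gro/ → CCV, /pofp/ → CVCC.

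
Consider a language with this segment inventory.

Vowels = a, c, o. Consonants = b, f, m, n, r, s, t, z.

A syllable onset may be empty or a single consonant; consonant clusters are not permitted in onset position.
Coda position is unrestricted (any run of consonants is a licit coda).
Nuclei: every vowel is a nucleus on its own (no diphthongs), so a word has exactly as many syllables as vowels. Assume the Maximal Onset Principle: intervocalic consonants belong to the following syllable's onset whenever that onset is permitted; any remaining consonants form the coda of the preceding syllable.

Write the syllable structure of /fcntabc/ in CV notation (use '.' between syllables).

CVC.CV.CV

The vowels are c, a, c — 3 nuclei, so 3 syllables.
σ1/σ2 boundary: cluster /nt/ — the longest permitted-onset suffix is /t/; onset = /t/, preceding coda = /n/.
σ2/σ3 boundary: /b/ is a single consonant, so it becomes the next onset.
Syllabification: fcn.ta.bc.
Mapping each syllable to C/V: /fcn/ → CVC, /ta/ → CV, /bc/ → CV.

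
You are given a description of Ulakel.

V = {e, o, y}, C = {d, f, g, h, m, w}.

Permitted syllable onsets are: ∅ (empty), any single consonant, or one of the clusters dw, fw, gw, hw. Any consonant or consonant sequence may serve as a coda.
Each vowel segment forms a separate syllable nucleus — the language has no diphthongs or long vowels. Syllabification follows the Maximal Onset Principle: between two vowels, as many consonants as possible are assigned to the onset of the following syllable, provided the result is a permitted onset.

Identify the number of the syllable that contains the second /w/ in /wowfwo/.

Vowels present: o, o; each is a nucleus, giving 2 syllables.
σ1/σ2 boundary: /wfw/ — longest licit onset from the right is /fw/, leaving /w/ as coda.
Putting it together: wow.fwo.
The second /w/ is in the coda of syllable 1 (/wow/).

1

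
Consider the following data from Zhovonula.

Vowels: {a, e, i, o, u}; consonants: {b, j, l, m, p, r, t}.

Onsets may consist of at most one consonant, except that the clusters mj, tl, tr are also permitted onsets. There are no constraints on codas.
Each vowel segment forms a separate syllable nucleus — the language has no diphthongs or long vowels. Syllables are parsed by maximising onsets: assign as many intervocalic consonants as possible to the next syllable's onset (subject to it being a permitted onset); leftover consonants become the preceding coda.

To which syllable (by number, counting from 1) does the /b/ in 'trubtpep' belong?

Vowels present: u, e; each is a nucleus, giving 2 syllables.
σ1/σ2 boundary: /btp/; trying suffixes from longest down, /p/ is the first permitted one, so coda /bt/ | onset /p/.
So the parse is trubt.pep.
The /b/ is in the coda of syllable 1 (/trubt/).

1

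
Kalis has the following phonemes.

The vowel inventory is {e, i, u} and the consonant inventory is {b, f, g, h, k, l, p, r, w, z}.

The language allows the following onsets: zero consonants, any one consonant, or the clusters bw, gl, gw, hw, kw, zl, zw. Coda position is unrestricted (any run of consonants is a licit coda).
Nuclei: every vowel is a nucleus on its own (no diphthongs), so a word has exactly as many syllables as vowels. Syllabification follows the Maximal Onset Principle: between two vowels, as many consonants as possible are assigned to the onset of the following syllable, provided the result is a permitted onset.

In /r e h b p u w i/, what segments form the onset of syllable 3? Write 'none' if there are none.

w

Nuclei (vowels): e, u, i → 3 syllables.
V1 /e/ – V2 /u/: /hbp/ — longest licit onset from the right is /p/, leaving /hb/ as coda.
V2 /u/ – V3 /i/: /w/ → onset of the next syllable (single consonants are always licit onsets).
So the parse is rehb.pu.wi.
Syllable 3 is /wi/: onset /w/, nucleus /i/, coda ∅.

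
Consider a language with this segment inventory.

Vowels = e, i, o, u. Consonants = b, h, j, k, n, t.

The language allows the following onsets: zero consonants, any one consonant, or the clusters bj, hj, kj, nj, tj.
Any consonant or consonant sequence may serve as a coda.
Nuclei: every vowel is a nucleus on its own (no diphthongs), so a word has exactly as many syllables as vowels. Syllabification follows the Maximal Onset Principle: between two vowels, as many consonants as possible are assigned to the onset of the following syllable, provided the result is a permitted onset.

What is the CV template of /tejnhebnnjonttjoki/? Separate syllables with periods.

Vowels present: e, e, o, o, i; each is a nucleus, giving 5 syllables.
V1 /e/ – V2 /e/: /jnh/; trying suffixes from longest down, /h/ is the first permitted one, so coda /jn/ | onset /h/.
V2 /e/ – V3 /o/: /bnnj/ splits as /bn/ + /nj/ (/nj/ is the longest suffix that is a licit onset).
V3 /o/ – V4 /o/: cluster /nttj/ — the longest permitted-onset suffix is /tj/; onset = /tj/, preceding coda = /nt/.
V4 /o/ – V5 /i/: just /k/ — single C goes to the following onset.
So the parse is tejn.hebn.njont.tjo.ki.
Mapping each syllable to C/V: /tejn/ → CVCC, /hebn/ → CVCC, /njont/ → CCVCC, /tjo/ → CCV, /ki/ → CV.

CVCC.CVCC.CCVCC.CCV.CV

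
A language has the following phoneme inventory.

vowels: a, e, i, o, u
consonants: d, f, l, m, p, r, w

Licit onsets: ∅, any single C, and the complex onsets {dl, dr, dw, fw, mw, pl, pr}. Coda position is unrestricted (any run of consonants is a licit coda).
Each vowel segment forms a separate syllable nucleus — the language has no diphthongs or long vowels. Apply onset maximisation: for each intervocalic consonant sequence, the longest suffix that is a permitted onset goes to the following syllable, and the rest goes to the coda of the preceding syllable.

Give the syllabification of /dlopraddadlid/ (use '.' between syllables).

The vowels are o, a, a, i — 4 nuclei, so 4 syllables.
σ1/σ2 boundary: /pr/ — entire cluster is a permitted onset → onset /pr/, coda ∅.
σ2/σ3 boundary: cluster /dd/ — the longest permitted-onset suffix is /d/; onset = /d/, preceding coda = /d/.
σ3/σ4 boundary: /dl/ — entire cluster is a permitted onset → onset /dl/, coda ∅.

dlo.prad.da.dlid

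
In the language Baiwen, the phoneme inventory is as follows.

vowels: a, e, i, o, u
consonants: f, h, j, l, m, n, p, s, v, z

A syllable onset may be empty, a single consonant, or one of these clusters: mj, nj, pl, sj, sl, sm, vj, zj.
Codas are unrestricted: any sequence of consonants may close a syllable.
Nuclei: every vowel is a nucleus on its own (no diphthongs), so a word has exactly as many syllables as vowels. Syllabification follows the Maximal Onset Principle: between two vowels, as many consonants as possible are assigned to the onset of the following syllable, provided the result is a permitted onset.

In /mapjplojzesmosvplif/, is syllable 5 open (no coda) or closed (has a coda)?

closed

The vowels are a, o, e, o, i — 5 nuclei, so 5 syllables.
Between /a/ (V1) and /o/ (V2): /pjpl/ — longest licit onset from the right is /pl/, leaving /pj/ as coda.
Between /o/ (V2) and /e/ (V3): /jz/; trying suffixes from longest down, /z/ is the first permitted one, so coda /j/ | onset /z/.
Between /e/ (V3) and /o/ (V4): /sm/ — entire cluster is a permitted onset → onset /sm/, coda ∅.
Between /o/ (V4) and /i/ (V5): /svpl/ — longest licit onset from the right is /pl/, leaving /sv/ as coda.
Putting it together: mapj.ploj.ze.smosv.plif.
Syllable 5 is /plif/ with coda /f/, so it is closed.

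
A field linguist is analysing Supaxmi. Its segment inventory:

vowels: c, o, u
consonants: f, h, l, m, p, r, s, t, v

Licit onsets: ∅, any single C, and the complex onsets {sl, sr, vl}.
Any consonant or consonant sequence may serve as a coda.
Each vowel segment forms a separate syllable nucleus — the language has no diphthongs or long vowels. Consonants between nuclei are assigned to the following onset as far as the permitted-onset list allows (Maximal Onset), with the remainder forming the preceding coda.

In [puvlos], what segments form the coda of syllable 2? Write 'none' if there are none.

s

Vowels present: u, o; each is a nucleus, giving 2 syllables.
V1 /u/ – V2 /o/: cluster /vl/ — /vl/ is itself a permitted onset, so the whole cluster goes right; preceding coda = ∅.
Putting it together: pu.vlos.
Syllable 2 is /vlos/: onset /vl/, nucleus /o/, coda /s/.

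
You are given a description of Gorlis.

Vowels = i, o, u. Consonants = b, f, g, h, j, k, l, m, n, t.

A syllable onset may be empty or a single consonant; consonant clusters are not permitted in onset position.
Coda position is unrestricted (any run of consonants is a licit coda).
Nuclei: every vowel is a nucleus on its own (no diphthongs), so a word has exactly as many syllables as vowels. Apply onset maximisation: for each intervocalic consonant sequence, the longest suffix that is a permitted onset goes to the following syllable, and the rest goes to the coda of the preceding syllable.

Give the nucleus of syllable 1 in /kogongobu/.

o

Vowels present: o, o, o, u; each is a nucleus, giving 4 syllables.
The first nucleus (vowel 1 from the left) is /o/.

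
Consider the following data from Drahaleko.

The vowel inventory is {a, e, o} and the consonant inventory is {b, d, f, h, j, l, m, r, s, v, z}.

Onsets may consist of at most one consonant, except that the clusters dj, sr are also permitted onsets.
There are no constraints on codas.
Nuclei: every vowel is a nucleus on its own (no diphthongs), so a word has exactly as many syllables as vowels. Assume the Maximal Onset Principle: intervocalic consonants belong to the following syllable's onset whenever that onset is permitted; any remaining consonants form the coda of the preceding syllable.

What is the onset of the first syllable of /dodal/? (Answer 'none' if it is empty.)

Vowels present: o, a; each is a nucleus, giving 2 syllables.
V1 /o/ – V2 /a/: /d/ → onset of the next syllable (single consonants are always licit onsets).
Result: do.dal.
Syllable 1 is /do/: onset /d/, nucleus /o/, coda ∅.

d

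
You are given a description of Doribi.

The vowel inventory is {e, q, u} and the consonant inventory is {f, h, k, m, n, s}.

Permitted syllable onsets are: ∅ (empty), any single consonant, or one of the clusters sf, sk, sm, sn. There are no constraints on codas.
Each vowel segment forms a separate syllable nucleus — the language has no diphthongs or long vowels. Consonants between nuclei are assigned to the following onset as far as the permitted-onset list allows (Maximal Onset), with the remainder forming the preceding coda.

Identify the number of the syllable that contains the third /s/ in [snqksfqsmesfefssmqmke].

3

Nuclei (vowels): q, q, e, e, q, e → 6 syllables.
V1 /q/ – V2 /q/: cluster /ksf/ — the longest permitted-onset suffix is /sf/; onset = /sf/, preceding coda = /k/.
V2 /q/ – V3 /e/: cluster /sm/ — /sm/ is itself a permitted onset, so the whole cluster goes right; preceding coda = ∅.
V3 /e/ – V4 /e/: /sf/ — entire cluster is a permitted onset → onset /sf/, coda ∅.
V4 /e/ – V5 /q/: /fssm/; trying suffixes from longest down, /sm/ is the first permitted one, so coda /fs/ | onset /sm/.
V5 /q/ – V6 /e/: cluster /mk/ — the longest permitted-onset suffix is /k/; onset = /k/, preceding coda = /m/.
Result: snqk.sfq.sme.sfefs.smqm.ke.
The third /s/ is in the onset of syllable 3 (/sme/).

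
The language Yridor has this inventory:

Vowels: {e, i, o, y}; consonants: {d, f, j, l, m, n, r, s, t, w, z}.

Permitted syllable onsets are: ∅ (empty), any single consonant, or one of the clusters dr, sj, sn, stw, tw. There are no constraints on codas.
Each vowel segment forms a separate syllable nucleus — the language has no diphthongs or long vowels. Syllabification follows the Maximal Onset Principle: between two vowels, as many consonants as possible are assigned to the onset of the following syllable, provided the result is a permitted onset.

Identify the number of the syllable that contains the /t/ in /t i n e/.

1

Vowels present: i, e; each is a nucleus, giving 2 syllables.
Between /i/ (V1) and /e/ (V2): just /n/ — single C goes to the following onset.
Putting it together: ti.ne.
The /t/ is in the onset of syllable 1 (/ti/).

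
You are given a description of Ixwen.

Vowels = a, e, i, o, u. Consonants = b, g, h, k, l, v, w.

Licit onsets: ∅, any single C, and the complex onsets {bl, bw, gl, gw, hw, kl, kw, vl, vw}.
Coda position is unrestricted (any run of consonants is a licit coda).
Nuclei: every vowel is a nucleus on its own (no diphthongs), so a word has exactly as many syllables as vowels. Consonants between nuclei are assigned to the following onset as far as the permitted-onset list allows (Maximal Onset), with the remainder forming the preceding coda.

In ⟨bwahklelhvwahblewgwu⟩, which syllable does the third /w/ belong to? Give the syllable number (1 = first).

4

Vowels present: a, e, a, e, u; each is a nucleus, giving 5 syllables.
σ1/σ2 boundary: cluster /hkl/ — the longest permitted-onset suffix is /kl/; onset = /kl/, preceding coda = /h/.
σ2/σ3 boundary: cluster /lhvw/ — the longest permitted-onset suffix is /vw/; onset = /vw/, preceding coda = /lh/.
σ3/σ4 boundary: /hbl/; trying suffixes from longest down, /bl/ is the first permitted one, so coda /h/ | onset /bl/.
σ4/σ5 boundary: /wgw/ splits as /w/ + /gw/ (/gw/ is the longest suffix that is a licit onset).
Putting it together: bwah.klelh.vwah.blew.gwu.
The third /w/ is in the coda of syllable 4 (/blew/).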